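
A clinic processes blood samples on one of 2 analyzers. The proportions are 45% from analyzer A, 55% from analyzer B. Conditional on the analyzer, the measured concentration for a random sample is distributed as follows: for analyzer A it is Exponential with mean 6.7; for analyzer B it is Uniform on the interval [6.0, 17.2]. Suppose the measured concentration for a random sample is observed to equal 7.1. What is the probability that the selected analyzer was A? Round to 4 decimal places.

0.3216

Likelihoods f(7.1 | ·): A: 0.0517253; B: 0.0892857.
Posterior ∝ prior × likelihood. Numerator for A: 0.45·0.0517253 = 0.0232764.
Normalizing constant: 0.45·0.0517253 + 0.55·0.0892857 = 0.0723835.
P(A | observation) = 0.0232764 / 0.0723835 = 0.32157.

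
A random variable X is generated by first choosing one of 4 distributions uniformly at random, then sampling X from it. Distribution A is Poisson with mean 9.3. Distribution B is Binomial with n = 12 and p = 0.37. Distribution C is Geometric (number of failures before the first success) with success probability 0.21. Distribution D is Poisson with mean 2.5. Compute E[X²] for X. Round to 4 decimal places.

39.7791

For each component E[X²] = Var + (mean)², giving A: 95.79; B: 22.5108; C: 32.0658; D: 8.75.
Overall E[X²] = 0.25·95.79 + 0.25·22.5108 + 0.25·32.0658 + 0.25·8.75 = 39.7791.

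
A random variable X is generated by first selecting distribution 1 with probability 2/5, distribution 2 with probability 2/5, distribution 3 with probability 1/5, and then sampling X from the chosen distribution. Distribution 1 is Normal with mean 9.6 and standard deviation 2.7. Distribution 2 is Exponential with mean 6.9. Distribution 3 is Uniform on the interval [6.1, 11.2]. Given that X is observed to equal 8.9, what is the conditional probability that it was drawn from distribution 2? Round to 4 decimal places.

0.1421

Likelihoods f(8.9 | ·): 1: 0.142873; 2: 0.0399001; 3: 0.196078.
Posterior ∝ prior × likelihood. Numerator for 2: 0.4·0.0399001 = 0.01596.
Normalizing constant: 0.4·0.142873 + 0.4·0.0399001 + 0.2·0.196078 = 0.112325.
P(2 | observation) = 0.01596 / 0.112325 = 0.142088.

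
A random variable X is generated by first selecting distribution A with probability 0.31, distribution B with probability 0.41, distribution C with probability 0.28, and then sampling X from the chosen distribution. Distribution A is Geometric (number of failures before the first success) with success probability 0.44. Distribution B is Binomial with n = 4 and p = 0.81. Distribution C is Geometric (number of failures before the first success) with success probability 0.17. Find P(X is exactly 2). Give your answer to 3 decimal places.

Conditional on each component, P(X = 2): A: 0.137984; B: 0.142111; C: 0.117113.
By total probability, P(X = 2) = 0.31·0.137984 + 0.41·0.142111 + 0.28·0.117113 = 0.133832.

0.134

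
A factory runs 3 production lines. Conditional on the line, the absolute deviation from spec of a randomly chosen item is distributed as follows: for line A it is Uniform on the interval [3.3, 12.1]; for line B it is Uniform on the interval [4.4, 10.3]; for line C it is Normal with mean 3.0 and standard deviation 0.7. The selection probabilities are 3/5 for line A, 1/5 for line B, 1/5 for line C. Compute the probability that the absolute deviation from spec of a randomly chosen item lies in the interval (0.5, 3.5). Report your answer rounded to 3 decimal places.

Conditional on each line, P(0.5 < X < 3.5): A: 0.0227273; B: 0; C: 0.762297.
By total probability, P(0.5 < X < 3.5) = 0.6·0.0227273 + 0.2·0 + 0.2·0.762297 = 0.166096.

0.166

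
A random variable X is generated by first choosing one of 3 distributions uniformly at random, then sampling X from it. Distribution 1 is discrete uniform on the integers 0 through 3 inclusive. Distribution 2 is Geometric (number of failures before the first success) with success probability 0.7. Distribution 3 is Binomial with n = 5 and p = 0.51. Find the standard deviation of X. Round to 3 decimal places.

1.337

Per component, 1: μ=1.5, E[X²]=3.5; 2: μ=0.428571, E[X²]=0.795918; 3: μ=2.55, E[X²]=7.752.
E[X] = 0.333333·1.5 + 0.333333·0.428571 + 0.333333·2.55 = 1.49286.
E[X²] = 0.333333·3.5 + 0.333333·0.795918 + 0.333333·7.752 = 4.01597.
Var(X) = E[X²] − (E[X])² = 4.01597 − 2.22862 = 1.78735.
SD(X) = √1.78735 = 1.33692.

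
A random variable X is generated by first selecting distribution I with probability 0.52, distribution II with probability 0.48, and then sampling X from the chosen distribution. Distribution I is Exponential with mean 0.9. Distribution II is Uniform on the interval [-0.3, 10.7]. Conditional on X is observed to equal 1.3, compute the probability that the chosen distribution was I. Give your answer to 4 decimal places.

Likelihoods f(1.3 | ·): I: 0.262086; II: 0.0909091.
Posterior ∝ prior × likelihood. Numerator for I: 0.52·0.262086 = 0.136285.
Normalizing constant: 0.52·0.262086 + 0.48·0.0909091 = 0.179921.
P(I | observation) = 0.136285 / 0.179921 = 0.757469.

0.7575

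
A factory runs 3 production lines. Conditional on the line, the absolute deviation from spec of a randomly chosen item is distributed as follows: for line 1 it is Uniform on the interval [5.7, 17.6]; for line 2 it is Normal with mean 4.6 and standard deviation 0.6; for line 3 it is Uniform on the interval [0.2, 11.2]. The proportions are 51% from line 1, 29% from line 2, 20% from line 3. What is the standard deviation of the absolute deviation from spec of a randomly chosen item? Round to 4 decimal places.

4.3786

Per component, 1: μ=11.65, E[X²]=147.523; 2: μ=4.6, E[X²]=21.52; 3: μ=5.7, E[X²]=42.5733.
E[X] = 0.51·11.65 + 0.29·4.6 + 0.2·5.7 = 8.4155.
E[X²] = 0.51·147.523 + 0.29·21.52 + 0.2·42.5733 = 89.9924.
Var(X) = E[X²] − (E[X])² = 89.9924 − 70.8206 = 19.1717.
SD(X) = √19.1717 = 4.37855.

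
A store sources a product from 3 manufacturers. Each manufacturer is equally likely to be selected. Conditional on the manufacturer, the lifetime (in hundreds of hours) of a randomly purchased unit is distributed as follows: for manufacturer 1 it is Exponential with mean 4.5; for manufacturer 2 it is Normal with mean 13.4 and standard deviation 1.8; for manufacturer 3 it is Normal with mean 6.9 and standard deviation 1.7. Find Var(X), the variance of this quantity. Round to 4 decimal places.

22.9289

Per component, 1: μ=4.5, E[X²]=40.5; 2: μ=13.4, E[X²]=182.8; 3: μ=6.9, E[X²]=50.5.
E[X] = 0.333333·4.5 + 0.333333·13.4 + 0.333333·6.9 = 8.26667.
E[X²] = 0.333333·40.5 + 0.333333·182.8 + 0.333333·50.5 = 91.2667.
Var(X) = E[X²] − (E[X])² = 91.2667 − 68.3378 = 22.9289.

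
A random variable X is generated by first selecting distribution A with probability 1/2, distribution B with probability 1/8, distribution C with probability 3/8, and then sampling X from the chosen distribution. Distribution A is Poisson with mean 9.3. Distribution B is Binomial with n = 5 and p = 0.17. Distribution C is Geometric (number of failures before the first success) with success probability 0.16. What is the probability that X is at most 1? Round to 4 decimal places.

Conditional on each component, P(X ≤ 1): A: 0.00094167; B: 0.7973; C: 0.2944.
By total probability, P(X ≤ 1) = 0.5·0.00094167 + 0.125·0.7973 + 0.375·0.2944 = 0.210533.

0.2105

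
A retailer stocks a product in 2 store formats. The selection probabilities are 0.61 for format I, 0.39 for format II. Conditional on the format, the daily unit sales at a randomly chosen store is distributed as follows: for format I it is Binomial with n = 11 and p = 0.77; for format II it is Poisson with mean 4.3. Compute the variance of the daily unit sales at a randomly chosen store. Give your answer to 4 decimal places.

7.0022

Per component, I: μ=8.47, E[X²]=73.689; II: μ=4.3, E[X²]=22.79.
E[X] = 0.61·8.47 + 0.39·4.3 = 6.8437.
E[X²] = 0.61·73.689 + 0.39·22.79 = 53.8384.
Var(X) = E[X²] − (E[X])² = 53.8384 − 46.8362 = 7.00216.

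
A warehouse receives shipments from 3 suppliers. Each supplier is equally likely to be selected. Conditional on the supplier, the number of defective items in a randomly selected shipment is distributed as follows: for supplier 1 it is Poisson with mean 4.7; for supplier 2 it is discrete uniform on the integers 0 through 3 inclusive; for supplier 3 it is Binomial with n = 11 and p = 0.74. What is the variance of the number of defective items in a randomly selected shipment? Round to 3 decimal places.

Per component, 1: μ=4.7, E[X²]=26.79; 2: μ=1.5, E[X²]=3.5; 3: μ=8.14, E[X²]=68.376.
E[X] = 0.333333·4.7 + 0.333333·1.5 + 0.333333·8.14 = 4.78.
E[X²] = 0.333333·26.79 + 0.333333·3.5 + 0.333333·68.376 = 32.8887.
Var(X) = E[X²] − (E[X])² = 32.8887 − 22.8484 = 10.0403.

10.040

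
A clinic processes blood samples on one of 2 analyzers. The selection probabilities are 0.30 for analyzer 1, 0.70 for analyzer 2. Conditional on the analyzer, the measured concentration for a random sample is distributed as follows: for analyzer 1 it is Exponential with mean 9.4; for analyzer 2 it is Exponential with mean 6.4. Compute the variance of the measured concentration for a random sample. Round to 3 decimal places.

57.070

Per component, 1: μ=9.4, E[X²]=176.72; 2: μ=6.4, E[X²]=81.92.
E[X] = 0.3·9.4 + 0.7·6.4 = 7.3.
E[X²] = 0.3·176.72 + 0.7·81.92 = 110.36.
Var(X) = E[X²] − (E[X])² = 110.36 − 53.29 = 57.07.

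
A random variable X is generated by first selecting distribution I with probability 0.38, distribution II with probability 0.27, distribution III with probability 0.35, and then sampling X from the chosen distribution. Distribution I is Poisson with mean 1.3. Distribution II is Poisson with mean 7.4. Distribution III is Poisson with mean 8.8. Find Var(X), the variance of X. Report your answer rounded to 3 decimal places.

Per component, I: μ=1.3, E[X²]=2.99; II: μ=7.4, E[X²]=62.16; III: μ=8.8, E[X²]=86.24.
E[X] = 0.38·1.3 + 0.27·7.4 + 0.35·8.8 = 5.572.
E[X²] = 0.38·2.99 + 0.27·62.16 + 0.35·86.24 = 48.1034.
Var(X) = E[X²] − (E[X])² = 48.1034 − 31.0472 = 17.0562.

17.056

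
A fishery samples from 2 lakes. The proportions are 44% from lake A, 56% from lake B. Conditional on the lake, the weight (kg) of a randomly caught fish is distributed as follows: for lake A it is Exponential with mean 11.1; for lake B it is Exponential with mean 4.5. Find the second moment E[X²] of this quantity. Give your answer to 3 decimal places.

131.105

For each component E[X²] = Var + (mean)², giving A: 246.42; B: 40.5.
Overall E[X²] = 0.44·246.42 + 0.56·40.5 = 131.105.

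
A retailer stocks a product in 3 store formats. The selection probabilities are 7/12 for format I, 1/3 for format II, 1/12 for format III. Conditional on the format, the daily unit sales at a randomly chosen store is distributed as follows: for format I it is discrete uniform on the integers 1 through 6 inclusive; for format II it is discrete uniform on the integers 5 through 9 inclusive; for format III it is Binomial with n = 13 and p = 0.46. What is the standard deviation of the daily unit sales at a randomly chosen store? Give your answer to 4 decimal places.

Per component, I: μ=3.5, E[X²]=15.1667; II: μ=7, E[X²]=51; III: μ=5.98, E[X²]=38.9896.
E[X] = 0.583333·3.5 + 0.333333·7 + 0.0833333·5.98 = 4.87333.
E[X²] = 0.583333·15.1667 + 0.333333·51 + 0.0833333·38.9896 = 29.0964.
Var(X) = E[X²] − (E[X])² = 29.0964 − 23.7494 = 5.34698.
SD(X) = √5.34698 = 2.31235.

2.3124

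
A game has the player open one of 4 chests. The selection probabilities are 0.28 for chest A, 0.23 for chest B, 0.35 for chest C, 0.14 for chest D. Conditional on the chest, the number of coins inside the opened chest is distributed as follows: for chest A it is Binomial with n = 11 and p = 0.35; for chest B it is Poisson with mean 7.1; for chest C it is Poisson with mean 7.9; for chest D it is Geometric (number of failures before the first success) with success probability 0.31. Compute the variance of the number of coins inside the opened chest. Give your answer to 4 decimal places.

Per component, A: μ=3.85, E[X²]=17.325; B: μ=7.1, E[X²]=57.51; C: μ=7.9, E[X²]=70.31; D: μ=2.22581, E[X²]=12.1342.
E[X] = 0.28·3.85 + 0.23·7.1 + 0.35·7.9 + 0.14·2.22581 = 5.78761.
E[X²] = 0.28·17.325 + 0.23·57.51 + 0.35·70.31 + 0.14·12.1342 = 44.3856.
Var(X) = E[X²] − (E[X])² = 44.3856 − 33.4965 = 10.8891.

10.8891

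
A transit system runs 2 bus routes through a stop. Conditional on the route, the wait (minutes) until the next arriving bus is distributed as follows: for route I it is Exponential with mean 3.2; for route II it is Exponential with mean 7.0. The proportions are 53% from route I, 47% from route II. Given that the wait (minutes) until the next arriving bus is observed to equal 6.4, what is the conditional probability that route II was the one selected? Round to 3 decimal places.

Likelihoods f(6.4 | ·): I: 0.0422923; II: 0.0572575.
Posterior ∝ prior × likelihood. Numerator for II: 0.47·0.0572575 = 0.026911.
Normalizing constant: 0.53·0.0422923 + 0.47·0.0572575 = 0.049326.
P(II | observation) = 0.026911 / 0.049326 = 0.545576.

0.546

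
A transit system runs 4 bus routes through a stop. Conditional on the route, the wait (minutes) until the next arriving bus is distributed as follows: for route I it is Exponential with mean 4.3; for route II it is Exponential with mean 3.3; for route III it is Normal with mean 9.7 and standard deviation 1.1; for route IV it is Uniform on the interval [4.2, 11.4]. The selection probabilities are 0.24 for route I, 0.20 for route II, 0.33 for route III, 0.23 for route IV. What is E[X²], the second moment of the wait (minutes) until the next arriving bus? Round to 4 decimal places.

59.6670

For each component E[X²] = Var + (mean)², giving I: 36.98; II: 21.78; III: 95.3; IV: 65.16.
Overall E[X²] = 0.24·36.98 + 0.2·21.78 + 0.33·95.3 + 0.23·65.16 = 59.667.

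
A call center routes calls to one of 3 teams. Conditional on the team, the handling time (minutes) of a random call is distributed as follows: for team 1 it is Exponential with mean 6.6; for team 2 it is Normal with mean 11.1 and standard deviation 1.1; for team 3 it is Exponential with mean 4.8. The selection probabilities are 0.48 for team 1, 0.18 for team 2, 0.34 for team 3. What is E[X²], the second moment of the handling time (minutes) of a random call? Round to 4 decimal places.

79.8804

For each component E[X²] = Var + (mean)², giving 1: 87.12; 2: 124.42; 3: 46.08.
Overall E[X²] = 0.48·87.12 + 0.18·124.42 + 0.34·46.08 = 79.8804.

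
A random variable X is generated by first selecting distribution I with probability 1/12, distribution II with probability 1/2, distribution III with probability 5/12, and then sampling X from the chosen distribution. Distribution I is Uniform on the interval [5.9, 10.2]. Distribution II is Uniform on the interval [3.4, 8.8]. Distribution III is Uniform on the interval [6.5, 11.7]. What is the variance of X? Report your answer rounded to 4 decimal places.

4.3540

Per component, I: μ=8.05, E[X²]=66.3433; II: μ=6.1, E[X²]=39.64; III: μ=9.1, E[X²]=85.0633.
E[X] = 0.0833333·8.05 + 0.5·6.1 + 0.416667·9.1 = 7.5125.
E[X²] = 0.0833333·66.3433 + 0.5·39.64 + 0.416667·85.0633 = 60.7917.
Var(X) = E[X²] − (E[X])² = 60.7917 − 56.4377 = 4.35401.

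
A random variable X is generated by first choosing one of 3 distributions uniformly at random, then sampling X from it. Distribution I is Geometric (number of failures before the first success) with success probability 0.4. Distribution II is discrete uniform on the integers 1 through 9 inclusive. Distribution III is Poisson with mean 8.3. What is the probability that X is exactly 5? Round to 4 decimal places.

0.0746

Conditional on each component, P(X = 5): I: 0.031104; II: 0.111111; III: 0.0815765.
By total probability, P(X = 5) = 0.333333·0.031104 + 0.333333·0.111111 + 0.333333·0.0815765 = 0.0745972.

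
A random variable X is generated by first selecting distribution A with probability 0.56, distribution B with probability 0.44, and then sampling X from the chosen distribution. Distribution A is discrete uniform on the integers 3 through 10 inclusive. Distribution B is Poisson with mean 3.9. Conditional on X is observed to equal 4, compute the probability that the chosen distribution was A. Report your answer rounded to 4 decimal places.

0.4491

Likelihoods P(X=4 | ·): A: 0.125; B: 0.195119.
Posterior ∝ prior × likelihood. Numerator for A: 0.56·0.125 = 0.07.
Normalizing constant: 0.56·0.125 + 0.44·0.195119 = 0.155852.
P(A | observation) = 0.07 / 0.155852 = 0.449144.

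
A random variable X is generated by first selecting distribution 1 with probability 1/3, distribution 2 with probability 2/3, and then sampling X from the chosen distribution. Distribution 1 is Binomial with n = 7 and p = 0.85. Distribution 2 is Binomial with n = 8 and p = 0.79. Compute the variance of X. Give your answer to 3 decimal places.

1.213

Per component, 1: μ=5.95, E[X²]=36.295; 2: μ=6.32, E[X²]=41.2696.
E[X] = 0.333333·5.95 + 0.666667·6.32 = 6.19667.
E[X²] = 0.333333·36.295 + 0.666667·41.2696 = 39.6114.
Var(X) = E[X²] − (E[X])² = 39.6114 − 38.3987 = 1.21272.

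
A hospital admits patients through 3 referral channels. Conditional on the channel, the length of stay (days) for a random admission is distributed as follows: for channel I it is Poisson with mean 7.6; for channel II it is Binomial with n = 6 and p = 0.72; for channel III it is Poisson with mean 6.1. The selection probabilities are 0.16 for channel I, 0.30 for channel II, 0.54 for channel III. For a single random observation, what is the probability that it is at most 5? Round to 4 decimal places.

0.5272

Conditional on each channel, P(X ≤ 5): I: 0.230681; II: 0.860686; III: 0.429754.
By total probability, P(X ≤ 5) = 0.16·0.230681 + 0.3·0.860686 + 0.54·0.429754 = 0.527182.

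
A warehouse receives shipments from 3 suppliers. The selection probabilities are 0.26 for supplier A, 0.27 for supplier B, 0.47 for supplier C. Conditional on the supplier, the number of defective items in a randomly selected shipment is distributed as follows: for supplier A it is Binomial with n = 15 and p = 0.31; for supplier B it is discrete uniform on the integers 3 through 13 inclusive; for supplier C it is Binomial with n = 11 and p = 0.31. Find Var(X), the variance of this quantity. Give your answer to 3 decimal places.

Per component, A: μ=4.65, E[X²]=24.831; B: μ=8, E[X²]=74; C: μ=3.41, E[X²]=13.981.
E[X] = 0.26·4.65 + 0.27·8 + 0.47·3.41 = 4.9717.
E[X²] = 0.26·24.831 + 0.27·74 + 0.47·13.981 = 33.0071.
Var(X) = E[X²] − (E[X])² = 33.0071 − 24.7178 = 8.28933.

8.289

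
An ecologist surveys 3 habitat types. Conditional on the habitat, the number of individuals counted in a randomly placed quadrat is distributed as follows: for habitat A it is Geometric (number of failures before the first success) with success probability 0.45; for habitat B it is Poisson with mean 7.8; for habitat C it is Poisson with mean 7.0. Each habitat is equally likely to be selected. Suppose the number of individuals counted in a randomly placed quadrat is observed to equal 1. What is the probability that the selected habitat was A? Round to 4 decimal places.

0.9627

Likelihoods P(X=1 | ·): A: 0.2475; B: 0.00319593; C: 0.00638317.
Posterior ∝ prior × likelihood. Numerator for A: 0.333333·0.2475 = 0.0825.
Normalizing constant: 0.333333·0.2475 + 0.333333·0.00319593 + 0.333333·0.00638317 = 0.085693.
P(A | observation) = 0.0825 / 0.085693 = 0.962739.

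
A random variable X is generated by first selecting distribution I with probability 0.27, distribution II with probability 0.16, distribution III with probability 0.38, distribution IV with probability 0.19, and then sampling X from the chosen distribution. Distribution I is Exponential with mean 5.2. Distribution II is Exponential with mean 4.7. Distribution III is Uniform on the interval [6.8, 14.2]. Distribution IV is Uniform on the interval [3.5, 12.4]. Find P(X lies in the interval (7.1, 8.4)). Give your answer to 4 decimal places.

0.1183

Conditional on each component, P(7.1 < X < 8.4): I: 0.0564683; II: 0.0533464; III: 0.175676; IV: 0.146067.
By total probability, P(7.1 < X < 8.4) = 0.27·0.0564683 + 0.16·0.0533464 + 0.38·0.175676 + 0.19·0.146067 = 0.118291.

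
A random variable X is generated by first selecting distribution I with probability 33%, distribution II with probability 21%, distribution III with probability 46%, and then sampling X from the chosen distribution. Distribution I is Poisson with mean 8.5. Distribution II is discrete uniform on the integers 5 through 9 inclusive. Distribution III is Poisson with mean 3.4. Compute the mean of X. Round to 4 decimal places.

Component means — I: 8.5; II: 7; III: 3.4.
E[X] = 0.33·8.5 + 0.21·7 + 0.46·3.4 = 5.839.

5.8390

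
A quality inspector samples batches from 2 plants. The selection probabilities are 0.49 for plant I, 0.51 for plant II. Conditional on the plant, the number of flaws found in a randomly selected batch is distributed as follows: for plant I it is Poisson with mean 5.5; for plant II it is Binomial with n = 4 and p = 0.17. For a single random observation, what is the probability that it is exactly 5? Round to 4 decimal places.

Conditional on each plant, P(X = 5): I: 0.171401; II: 0.
By total probability, P(X = 5) = 0.49·0.171401 + 0.51·0 = 0.0839863.

0.0840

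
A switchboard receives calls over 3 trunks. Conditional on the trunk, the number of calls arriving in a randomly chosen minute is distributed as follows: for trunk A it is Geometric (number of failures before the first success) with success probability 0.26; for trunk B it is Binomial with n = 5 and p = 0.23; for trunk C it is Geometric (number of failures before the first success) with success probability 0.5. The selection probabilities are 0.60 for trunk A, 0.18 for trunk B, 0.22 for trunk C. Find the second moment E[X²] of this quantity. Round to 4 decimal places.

For each component E[X²] = Var + (mean)², giving A: 19.0473; B: 2.208; C: 3.
Overall E[X²] = 0.6·19.0473 + 0.18·2.208 + 0.22·3 = 12.4858.

12.4858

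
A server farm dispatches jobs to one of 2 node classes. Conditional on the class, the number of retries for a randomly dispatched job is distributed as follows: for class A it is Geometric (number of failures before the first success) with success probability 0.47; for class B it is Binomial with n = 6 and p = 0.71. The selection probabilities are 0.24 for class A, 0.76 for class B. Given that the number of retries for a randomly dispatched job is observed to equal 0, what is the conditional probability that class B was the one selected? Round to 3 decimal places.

Likelihoods P(X=0 | ·): A: 0.47; B: 0.000594823.
Posterior ∝ prior × likelihood. Numerator for B: 0.76·0.000594823 = 0.000452066.
Normalizing constant: 0.24·0.47 + 0.76·0.000594823 = 0.113252.
P(B | observation) = 0.000452066 / 0.113252 = 0.00399168.

0.004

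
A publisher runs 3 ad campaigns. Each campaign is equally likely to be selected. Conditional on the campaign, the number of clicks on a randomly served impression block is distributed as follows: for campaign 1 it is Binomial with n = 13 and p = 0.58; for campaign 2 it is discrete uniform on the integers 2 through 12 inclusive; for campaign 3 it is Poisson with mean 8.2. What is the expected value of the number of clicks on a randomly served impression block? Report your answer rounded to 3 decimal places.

7.580

Component means — 1: 7.54; 2: 7; 3: 8.2.
E[X] = 0.333333·7.54 + 0.333333·7 + 0.333333·8.2 = 7.58.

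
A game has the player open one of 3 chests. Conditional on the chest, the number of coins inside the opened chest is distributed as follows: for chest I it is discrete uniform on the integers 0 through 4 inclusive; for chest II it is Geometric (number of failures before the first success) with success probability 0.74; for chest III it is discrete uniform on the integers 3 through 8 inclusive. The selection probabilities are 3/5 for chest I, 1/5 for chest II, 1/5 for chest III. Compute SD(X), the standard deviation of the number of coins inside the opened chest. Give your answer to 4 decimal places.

2.1760

Per component, I: μ=2, E[X²]=6; II: μ=0.351351, E[X²]=0.598247; III: μ=5.5, E[X²]=33.1667.
E[X] = 0.6·2 + 0.2·0.351351 + 0.2·5.5 = 2.37027.
E[X²] = 0.6·6 + 0.2·0.598247 + 0.2·33.1667 = 10.353.
Var(X) = E[X²] − (E[X])² = 10.353 − 5.61818 = 4.7348.
SD(X) = √4.7348 = 2.17596.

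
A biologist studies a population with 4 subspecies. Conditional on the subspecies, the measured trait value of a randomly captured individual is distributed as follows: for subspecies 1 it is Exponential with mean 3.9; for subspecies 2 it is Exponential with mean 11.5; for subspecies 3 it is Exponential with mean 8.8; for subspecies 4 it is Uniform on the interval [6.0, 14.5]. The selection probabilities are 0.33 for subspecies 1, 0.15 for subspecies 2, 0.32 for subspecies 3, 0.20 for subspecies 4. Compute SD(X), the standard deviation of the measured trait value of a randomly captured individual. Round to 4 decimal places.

7.7090

Per component, 1: μ=3.9, E[X²]=30.42; 2: μ=11.5, E[X²]=264.5; 3: μ=8.8, E[X²]=154.88; 4: μ=10.25, E[X²]=111.083.
E[X] = 0.33·3.9 + 0.15·11.5 + 0.32·8.8 + 0.2·10.25 = 7.878.
E[X²] = 0.33·30.42 + 0.15·264.5 + 0.32·154.88 + 0.2·111.083 = 121.492.
Var(X) = E[X²] − (E[X])² = 121.492 − 62.0629 = 59.429.
SD(X) = √59.429 = 7.70902.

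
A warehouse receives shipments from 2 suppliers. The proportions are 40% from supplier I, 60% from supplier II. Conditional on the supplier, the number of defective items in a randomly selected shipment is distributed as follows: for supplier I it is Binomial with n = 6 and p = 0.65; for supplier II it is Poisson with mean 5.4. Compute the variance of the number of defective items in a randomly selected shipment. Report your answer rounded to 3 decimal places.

4.326

Per component, I: μ=3.9, E[X²]=16.575; II: μ=5.4, E[X²]=34.56.
E[X] = 0.4·3.9 + 0.6·5.4 = 4.8.
E[X²] = 0.4·16.575 + 0.6·34.56 = 27.366.
Var(X) = E[X²] − (E[X])² = 27.366 − 23.04 = 4.326.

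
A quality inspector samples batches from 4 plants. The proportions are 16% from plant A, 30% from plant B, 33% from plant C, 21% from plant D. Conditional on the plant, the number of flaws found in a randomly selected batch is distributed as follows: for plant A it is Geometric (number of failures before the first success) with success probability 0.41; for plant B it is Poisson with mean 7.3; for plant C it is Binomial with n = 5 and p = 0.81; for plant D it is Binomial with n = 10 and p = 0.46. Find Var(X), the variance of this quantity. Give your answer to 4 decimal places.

Per component, A: μ=1.43902, E[X²]=5.58061; B: μ=7.3, E[X²]=60.59; C: μ=4.05, E[X²]=17.172; D: μ=4.6, E[X²]=23.644.
E[X] = 0.16·1.43902 + 0.3·7.3 + 0.33·4.05 + 0.21·4.6 = 4.72274.
E[X²] = 0.16·5.58061 + 0.3·60.59 + 0.33·17.172 + 0.21·23.644 = 29.7019.
Var(X) = E[X²] − (E[X])² = 29.7019 − 22.3043 = 7.39759.

7.3976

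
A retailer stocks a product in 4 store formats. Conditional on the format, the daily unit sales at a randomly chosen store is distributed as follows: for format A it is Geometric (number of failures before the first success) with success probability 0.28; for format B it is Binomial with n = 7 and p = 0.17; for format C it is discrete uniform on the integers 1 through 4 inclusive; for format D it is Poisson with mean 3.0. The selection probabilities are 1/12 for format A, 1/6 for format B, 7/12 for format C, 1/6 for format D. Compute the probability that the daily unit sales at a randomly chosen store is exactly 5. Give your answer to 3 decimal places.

Conditional on each format, P(X = 5): A: 0.0541777; B: 0.00205409; C: 0; D: 0.100819.
By total probability, P(X = 5) = 0.0833333·0.0541777 + 0.166667·0.00205409 + 0.583333·0 + 0.166667·0.100819 = 0.0216603.

0.022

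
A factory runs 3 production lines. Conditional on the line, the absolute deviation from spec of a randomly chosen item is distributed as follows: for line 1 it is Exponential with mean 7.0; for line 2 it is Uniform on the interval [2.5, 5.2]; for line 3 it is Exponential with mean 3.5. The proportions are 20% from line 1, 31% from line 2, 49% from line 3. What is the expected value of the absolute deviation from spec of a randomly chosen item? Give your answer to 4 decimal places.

Component means — 1: 7; 2: 3.85; 3: 3.5.
E[X] = 0.2·7 + 0.31·3.85 + 0.49·3.5 = 4.3085.

4.3085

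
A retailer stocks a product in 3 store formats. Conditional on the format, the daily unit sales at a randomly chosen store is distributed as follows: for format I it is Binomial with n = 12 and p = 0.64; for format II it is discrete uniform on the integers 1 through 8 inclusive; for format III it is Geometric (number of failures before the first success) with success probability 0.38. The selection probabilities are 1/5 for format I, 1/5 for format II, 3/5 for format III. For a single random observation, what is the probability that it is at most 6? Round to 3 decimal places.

Conditional on each format, P(X ≤ 6): I: 0.23524; II: 0.75; III: 0.964784.
By total probability, P(X ≤ 6) = 0.2·0.23524 + 0.2·0.75 + 0.6·0.964784 = 0.775918.

0.776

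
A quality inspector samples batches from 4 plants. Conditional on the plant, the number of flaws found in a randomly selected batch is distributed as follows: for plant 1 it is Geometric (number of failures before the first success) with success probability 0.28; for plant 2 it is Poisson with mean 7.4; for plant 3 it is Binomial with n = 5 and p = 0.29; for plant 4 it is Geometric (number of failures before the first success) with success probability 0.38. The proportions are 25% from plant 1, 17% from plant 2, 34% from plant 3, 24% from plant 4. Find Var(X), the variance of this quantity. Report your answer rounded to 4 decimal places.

Per component, 1: μ=2.57143, E[X²]=15.7959; 2: μ=7.4, E[X²]=62.16; 3: μ=1.45, E[X²]=3.132; 4: μ=1.63158, E[X²]=6.95568.
E[X] = 0.25·2.57143 + 0.17·7.4 + 0.34·1.45 + 0.24·1.63158 = 2.78544.
E[X²] = 0.25·15.7959 + 0.17·62.16 + 0.34·3.132 + 0.24·6.95568 = 17.2504.
Var(X) = E[X²] − (E[X])² = 17.2504 − 7.75865 = 9.49177.

9.4918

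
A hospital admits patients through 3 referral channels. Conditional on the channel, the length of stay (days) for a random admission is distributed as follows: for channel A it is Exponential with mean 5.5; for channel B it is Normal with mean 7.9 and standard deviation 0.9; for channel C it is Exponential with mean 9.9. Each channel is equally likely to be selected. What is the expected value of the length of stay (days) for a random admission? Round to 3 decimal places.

7.767

Component means — A: 5.5; B: 7.9; C: 9.9.
E[X] = 0.333333·5.5 + 0.333333·7.9 + 0.333333·9.9 = 7.76667.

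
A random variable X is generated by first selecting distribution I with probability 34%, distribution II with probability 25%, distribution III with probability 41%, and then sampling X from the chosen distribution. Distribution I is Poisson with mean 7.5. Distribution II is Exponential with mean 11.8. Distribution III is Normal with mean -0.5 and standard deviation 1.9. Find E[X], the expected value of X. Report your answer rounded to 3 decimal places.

5.295

Component means — I: 7.5; II: 11.8; III: -0.5.
E[X] = 0.34·7.5 + 0.25·11.8 + 0.41·-0.5 = 5.295.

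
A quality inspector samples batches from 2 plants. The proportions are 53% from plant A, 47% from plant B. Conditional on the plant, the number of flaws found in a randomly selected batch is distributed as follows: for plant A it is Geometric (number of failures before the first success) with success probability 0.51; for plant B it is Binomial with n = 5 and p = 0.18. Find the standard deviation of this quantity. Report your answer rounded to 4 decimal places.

Per component, A: μ=0.960784, E[X²]=2.807; B: μ=0.9, E[X²]=1.548.
E[X] = 0.53·0.960784 + 0.47·0.9 = 0.932216.
E[X²] = 0.53·2.807 + 0.47·1.548 = 2.21527.
Var(X) = E[X²] − (E[X])² = 2.21527 − 0.869026 = 1.34624.
SD(X) = √1.34624 = 1.16028.

1.1603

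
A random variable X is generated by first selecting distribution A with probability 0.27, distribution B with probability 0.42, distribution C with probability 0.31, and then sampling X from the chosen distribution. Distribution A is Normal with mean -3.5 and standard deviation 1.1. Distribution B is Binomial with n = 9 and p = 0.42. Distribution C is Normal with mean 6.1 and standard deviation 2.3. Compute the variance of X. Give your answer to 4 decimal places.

17.3120

Per component, A: μ=-3.5, E[X²]=13.46; B: μ=3.78, E[X²]=16.4808; C: μ=6.1, E[X²]=42.5.
E[X] = 0.27·-3.5 + 0.42·3.78 + 0.31·6.1 = 2.5336.
E[X²] = 0.27·13.46 + 0.42·16.4808 + 0.31·42.5 = 23.7311.
Var(X) = E[X²] − (E[X])² = 23.7311 − 6.41913 = 17.312.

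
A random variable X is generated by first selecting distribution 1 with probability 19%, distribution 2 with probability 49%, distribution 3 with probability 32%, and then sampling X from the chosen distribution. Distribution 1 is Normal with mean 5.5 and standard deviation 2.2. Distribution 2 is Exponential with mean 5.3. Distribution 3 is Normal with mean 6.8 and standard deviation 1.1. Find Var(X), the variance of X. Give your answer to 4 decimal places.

Per component, 1: μ=5.5, E[X²]=35.09; 2: μ=5.3, E[X²]=56.18; 3: μ=6.8, E[X²]=47.45.
E[X] = 0.19·5.5 + 0.49·5.3 + 0.32·6.8 = 5.818.
E[X²] = 0.19·35.09 + 0.49·56.18 + 0.32·47.45 = 49.3793.
Var(X) = E[X²] − (E[X])² = 49.3793 − 33.8491 = 15.5302.

15.5302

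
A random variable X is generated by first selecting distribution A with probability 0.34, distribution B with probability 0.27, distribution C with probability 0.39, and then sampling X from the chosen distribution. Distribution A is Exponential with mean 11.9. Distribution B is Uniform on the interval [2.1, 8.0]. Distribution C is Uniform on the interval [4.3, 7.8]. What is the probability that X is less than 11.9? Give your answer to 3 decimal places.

0.875

Conditional on each component, P(X < 11.9): A: 0.632121; B: 1; C: 1.
By total probability, P(X < 11.9) = 0.34·0.632121 + 0.27·1 + 0.39·1 = 0.874921.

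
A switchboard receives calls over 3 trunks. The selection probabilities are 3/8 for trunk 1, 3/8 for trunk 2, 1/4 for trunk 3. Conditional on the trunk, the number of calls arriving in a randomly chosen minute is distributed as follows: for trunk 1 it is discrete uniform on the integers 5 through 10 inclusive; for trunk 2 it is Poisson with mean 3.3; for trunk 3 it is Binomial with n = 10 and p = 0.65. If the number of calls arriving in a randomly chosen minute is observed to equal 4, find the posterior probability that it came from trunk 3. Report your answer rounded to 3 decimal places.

0.201

Likelihoods P(X=4 | ·): 1: 0; 2: 0.182252; 3: 0.0689098.
Posterior ∝ prior × likelihood. Numerator for 3: 0.25·0.0689098 = 0.0172274.
Normalizing constant: 0.375·0 + 0.375·0.182252 + 0.25·0.0689098 = 0.085572.
P(3 | observation) = 0.0172274 / 0.085572 = 0.201321.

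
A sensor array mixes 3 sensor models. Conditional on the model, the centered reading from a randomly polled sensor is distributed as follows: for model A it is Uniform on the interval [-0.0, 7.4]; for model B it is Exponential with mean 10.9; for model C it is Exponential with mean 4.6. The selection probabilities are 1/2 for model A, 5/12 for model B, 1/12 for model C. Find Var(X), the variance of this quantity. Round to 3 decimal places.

Per component, A: μ=3.7, E[X²]=18.2533; B: μ=10.9, E[X²]=237.62; C: μ=4.6, E[X²]=42.32.
E[X] = 0.5·3.7 + 0.416667·10.9 + 0.0833333·4.6 = 6.775.
E[X²] = 0.5·18.2533 + 0.416667·237.62 + 0.0833333·42.32 = 111.662.
Var(X) = E[X²] − (E[X])² = 111.662 − 45.9006 = 65.761.

65.761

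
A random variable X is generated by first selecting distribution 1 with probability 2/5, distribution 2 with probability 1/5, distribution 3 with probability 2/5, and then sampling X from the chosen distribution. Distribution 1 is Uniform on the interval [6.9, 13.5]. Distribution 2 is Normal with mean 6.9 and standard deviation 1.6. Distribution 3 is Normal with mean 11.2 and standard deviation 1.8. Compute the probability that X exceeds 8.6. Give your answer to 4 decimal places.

0.6960

Conditional on each component, P(X > 8.6): 1: 0.742424; 2: 0.144004; 3: 0.925693.
By total probability, P(X > 8.6) = 0.4·0.742424 + 0.2·0.144004 + 0.4·0.925693 = 0.696048.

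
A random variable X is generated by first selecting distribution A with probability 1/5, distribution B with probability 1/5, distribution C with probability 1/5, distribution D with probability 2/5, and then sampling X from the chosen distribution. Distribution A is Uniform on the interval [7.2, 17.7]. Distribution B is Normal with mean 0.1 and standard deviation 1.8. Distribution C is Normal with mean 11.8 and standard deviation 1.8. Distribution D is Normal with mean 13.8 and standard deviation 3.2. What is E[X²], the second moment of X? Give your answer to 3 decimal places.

For each component E[X²] = Var + (mean)², giving A: 164.19; B: 3.25; C: 142.48; D: 200.68.
Overall E[X²] = 0.2·164.19 + 0.2·3.25 + 0.2·142.48 + 0.4·200.68 = 142.256.

142.256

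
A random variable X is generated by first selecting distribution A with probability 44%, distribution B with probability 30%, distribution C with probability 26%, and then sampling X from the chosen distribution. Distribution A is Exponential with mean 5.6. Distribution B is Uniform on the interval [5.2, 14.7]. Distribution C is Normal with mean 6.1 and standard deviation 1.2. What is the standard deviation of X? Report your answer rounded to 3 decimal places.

Per component, A: μ=5.6, E[X²]=62.72; B: μ=9.95, E[X²]=106.523; C: μ=6.1, E[X²]=38.65.
E[X] = 0.44·5.6 + 0.3·9.95 + 0.26·6.1 = 7.035.
E[X²] = 0.44·62.72 + 0.3·106.523 + 0.26·38.65 = 69.6028.
Var(X) = E[X²] − (E[X])² = 69.6028 − 49.4912 = 20.1116.
SD(X) = √20.1116 = 4.48459.

4.485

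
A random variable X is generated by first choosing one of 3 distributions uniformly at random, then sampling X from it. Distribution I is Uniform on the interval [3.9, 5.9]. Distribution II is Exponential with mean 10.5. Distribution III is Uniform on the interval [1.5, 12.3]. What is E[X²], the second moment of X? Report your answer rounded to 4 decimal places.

For each component E[X²] = Var + (mean)², giving I: 24.3433; II: 220.5; III: 57.33.
Overall E[X²] = 0.333333·24.3433 + 0.333333·220.5 + 0.333333·57.33 = 100.724.

100.7244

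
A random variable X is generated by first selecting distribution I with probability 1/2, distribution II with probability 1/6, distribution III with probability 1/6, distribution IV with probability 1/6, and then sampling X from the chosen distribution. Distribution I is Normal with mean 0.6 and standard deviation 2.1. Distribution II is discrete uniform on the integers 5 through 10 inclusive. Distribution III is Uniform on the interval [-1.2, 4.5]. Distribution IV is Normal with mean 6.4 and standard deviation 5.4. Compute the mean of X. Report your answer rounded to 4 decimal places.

2.8917

Component means — I: 0.6; II: 7.5; III: 1.65; IV: 6.4.
E[X] = 0.5·0.6 + 0.166667·7.5 + 0.166667·1.65 + 0.166667·6.4 = 2.89167.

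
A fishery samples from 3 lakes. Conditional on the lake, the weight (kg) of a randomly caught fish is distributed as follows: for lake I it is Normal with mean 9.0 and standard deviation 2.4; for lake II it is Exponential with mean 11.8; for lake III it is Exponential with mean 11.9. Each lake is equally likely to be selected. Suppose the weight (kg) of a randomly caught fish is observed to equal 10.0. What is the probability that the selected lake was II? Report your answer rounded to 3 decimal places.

0.161

Likelihoods f(10.0 | ·): I: 0.152405; II: 0.0363138; III: 0.036266.
Posterior ∝ prior × likelihood. Numerator for II: 0.333333·0.0363138 = 0.0121046.
Normalizing constant: 0.333333·0.152405 + 0.333333·0.0363138 + 0.333333·0.036266 = 0.074995.
P(II | observation) = 0.0121046 / 0.074995 = 0.161405.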